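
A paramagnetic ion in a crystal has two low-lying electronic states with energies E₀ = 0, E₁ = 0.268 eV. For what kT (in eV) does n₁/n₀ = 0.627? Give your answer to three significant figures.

n₁/n₀ = exp[−(E₁−E₀)/kT] = 0.627.
⇒ (E₁−E₀)/kT = ln(1/0.627) = ln(1.5949) = 0.46681.
kT = 0.268 eV / 0.46681 = 0.574 eV.

0.574 eV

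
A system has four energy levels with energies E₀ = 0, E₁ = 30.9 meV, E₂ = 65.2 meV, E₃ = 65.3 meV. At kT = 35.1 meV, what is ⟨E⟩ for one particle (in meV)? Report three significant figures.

Eᵢ/kT = 0, 0.88034, 1.8575, 1.8604.
Z = Σ e^(−Eᵢ/kT) = e^(−0) + e^(−0.88034) + e^(−1.8575) + e^(−1.8604) = 1.0000 + 0.41464 + 0.15606 + 0.15561 = 1.7263.
⟨E⟩ = Σ Eᵢ e^(−Eᵢ/kT) / Z = (0·1.0000 + 30.9·0.41464 + 65.2·0.15606 + 65.3·0.15561) / 1.7263 = 19.2 meV.

19.2 meV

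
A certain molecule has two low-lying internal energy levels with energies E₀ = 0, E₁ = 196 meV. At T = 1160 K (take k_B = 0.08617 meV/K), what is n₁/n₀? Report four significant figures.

0.1407

k_BT = 0.08617 × 1160 K = 99.9572 meV.
n₁/n₀ = exp[−(E₁−E₀)/kT] = exp(−(196 meV)/(99.9572 meV)) = exp(-1.96084) = 0.1407.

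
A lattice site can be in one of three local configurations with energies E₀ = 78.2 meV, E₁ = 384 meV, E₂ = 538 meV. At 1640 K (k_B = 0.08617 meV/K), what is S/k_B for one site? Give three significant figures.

k_BT = 0.08617 × 1640 K = 141.32 meV.
Eᵢ/kT = 0.55335, 2.7172, 3.8070.
Z = Σ e^(−Eᵢ/kT) = e^(−0.55335) + e^(−2.7172) + e^(−3.8070) = 0.57502 + 0.066059 + 0.022215 = 0.66329.
⟨E⟩ = Σ EᵢPᵢ = 124.06 meV.
S/k_B = ln Z + ⟨E⟩/kT = ln(0.66329) + 124.06/141.32 = -0.41054 + 0.87787 = 0.467.

0.467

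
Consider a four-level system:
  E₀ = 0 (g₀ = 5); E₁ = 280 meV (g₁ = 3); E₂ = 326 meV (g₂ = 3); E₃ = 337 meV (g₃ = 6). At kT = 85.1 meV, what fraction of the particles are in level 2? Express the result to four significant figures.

0.01230

Eᵢ/kT = 0, 3.29025, 3.83079, 3.96005.
Z = Σ gᵢe^(−Eᵢ/kT) = 5·e^(−0) + 3·e^(−3.29025) + 3·e^(−3.83079) + 6·e^(−3.96005) = 5.00000 + 0.111734 + 0.0650774 + 0.114373 = 5.29118.
P₂ = g₂ e^(−E₂/kT) / Z = 0.0650774/5.29118 = 0.01230.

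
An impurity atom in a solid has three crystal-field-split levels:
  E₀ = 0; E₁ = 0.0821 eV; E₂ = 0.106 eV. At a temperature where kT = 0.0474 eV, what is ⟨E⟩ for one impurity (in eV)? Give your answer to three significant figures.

Eᵢ/kT = 0, 1.7321, 2.2363.
Z = Σ e^(−Eᵢ/kT) = e^(−0) + e^(−1.7321) + e^(−2.2363) = 1.0000 + 0.17691 + 0.10685 = 1.2838.
⟨E⟩ = Σ Eᵢ e^(−Eᵢ/kT) / Z = (0·1.0000 + 0.0821·0.17691 + 0.106·0.10685) / 1.2838 = 0.0201 eV.

0.0201 eV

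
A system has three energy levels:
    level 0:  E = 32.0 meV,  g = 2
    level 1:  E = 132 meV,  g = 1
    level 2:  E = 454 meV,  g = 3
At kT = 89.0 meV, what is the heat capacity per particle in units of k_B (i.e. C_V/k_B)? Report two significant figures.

0.38

Eᵢ/kT = 0.3596, 1.483, 5.101.
Z = Σ gᵢe^(−Eᵢ/kT) = 2·e^(−0.3596) + 1·e^(−1.483) + 3·e^(−5.101) = 1.396 + 0.2270 + 0.01827 = 1.641.
⟨E⟩ = 50.54 meV, ⟨E²⟩ = 5576 meV².
C_V/k_B = (⟨E²⟩ − ⟨E⟩²)/(kT)² = (5576 − 2554)/7921 = 0.38.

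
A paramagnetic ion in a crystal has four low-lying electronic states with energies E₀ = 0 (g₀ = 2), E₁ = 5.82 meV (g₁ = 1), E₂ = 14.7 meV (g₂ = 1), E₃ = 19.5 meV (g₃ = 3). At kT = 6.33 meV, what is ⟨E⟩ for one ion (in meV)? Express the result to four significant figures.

Eᵢ/kT = 0, 0.919431, 2.32227, 3.08057.
Z = Σ gᵢe^(−Eᵢ/kT) = 2·e^(−0) + 1·e^(−0.919431) + 1·e^(−2.32227) + 3·e^(−3.08057) = 2.00000 + 0.398746 + 0.0980508 + 0.137799 = 2.63460.
⟨E⟩ = Σ Eᵢ gᵢe^(−Eᵢ/kT) / Z = (0·2.00000 + 5.82·0.398746 + 14.7·0.0980508 + 19.5·0.137799) / 2.63460 = 2.448 meV.

2.448 meV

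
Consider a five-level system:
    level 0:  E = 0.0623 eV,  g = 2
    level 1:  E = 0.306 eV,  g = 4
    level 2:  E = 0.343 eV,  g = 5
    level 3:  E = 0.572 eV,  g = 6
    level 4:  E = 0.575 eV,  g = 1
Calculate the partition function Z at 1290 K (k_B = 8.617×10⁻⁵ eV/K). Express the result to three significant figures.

k_BT = 8.617×10⁻⁵ × 1290 K = 0.11116 eV.
Eᵢ/kT = 0.56045, 2.7528, 3.0856, 5.1457, 5.1727.
Z = Σ gᵢe^(−Eᵢ/kT) = 2·e^(−0.56045) + 4·e^(−2.7528) + 5·e^(−3.0856) + 6·e^(−5.1457) + 1·e^(−5.1727) = 1.1419 + 0.25500 + 0.22851 + 0.034946 + 0.0056692 = 1.6660.

Z = 1.67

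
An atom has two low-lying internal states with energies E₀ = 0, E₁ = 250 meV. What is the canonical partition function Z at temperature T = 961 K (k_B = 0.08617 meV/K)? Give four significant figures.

k_BT = 0.08617 × 961 K = 82.8094 meV.
Eᵢ/kT = 0, 3.01898.
Z = Σ e^(−Eᵢ/kT) = e^(−0) + e^(−3.01898) = 1.00000 + 0.0488510 = 1.04885.

Z = 1.049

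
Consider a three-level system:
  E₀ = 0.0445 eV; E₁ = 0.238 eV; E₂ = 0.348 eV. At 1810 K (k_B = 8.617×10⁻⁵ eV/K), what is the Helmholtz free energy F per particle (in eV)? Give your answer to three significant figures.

k_BT = 8.617×10⁻⁵ × 1810 K = 0.15597 eV.
Eᵢ/kT = 0.28531, 1.5259, 2.2312.
Z = Σ e^(−Eᵢ/kT) = e^(−0.28531) + e^(−1.5259) + e^(−2.2312) = 0.75178 + 0.21743 + 0.10740 = 1.0766.
F = −kT ln Z = −0.15597 × ln(1.0766) = −0.15597 × 0.073808 = -0.0115 eV.

-0.0115 eV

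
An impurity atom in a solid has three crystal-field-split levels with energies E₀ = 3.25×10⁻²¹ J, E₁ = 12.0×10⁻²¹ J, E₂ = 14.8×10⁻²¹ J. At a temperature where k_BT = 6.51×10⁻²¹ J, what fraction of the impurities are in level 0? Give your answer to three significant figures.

Eᵢ/kT = 0.49923, 1.8433, 2.2734.
Z = Σ e^(−Eᵢ/kT) = e^(−0.49923) + e^(−1.8433) + e^(−2.2734) = 0.60700 + 0.15829 + 0.10296 = 0.86825.
P₀ = e^(−E₀/kT) / Z = 0.60700/0.86825 = 0.699.

0.699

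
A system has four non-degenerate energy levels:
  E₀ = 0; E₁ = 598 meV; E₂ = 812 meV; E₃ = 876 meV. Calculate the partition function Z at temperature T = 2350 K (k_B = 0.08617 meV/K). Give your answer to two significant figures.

Z = 1.1

k_BT = 0.08617 × 2350 K = 202.5 meV.
Eᵢ/kT = 0, 2.953, 4.010, 4.326.
Z = Σ e^(−Eᵢ/kT) = e^(−0) + e^(−2.953) + e^(−4.010) + e^(−4.326) = 1.000 + 0.05218 + 0.01813 + 0.01322 = 1.084.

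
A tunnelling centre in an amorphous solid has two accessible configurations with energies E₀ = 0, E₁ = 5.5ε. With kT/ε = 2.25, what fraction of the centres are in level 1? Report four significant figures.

Eᵢ/kT = 0, 2.44444.
Z = Σ e^(−Eᵢ/kT) = e^(−0) + e^(−2.44444) = 1.00000 + 0.0867747 = 1.08677.
P₁ = e^(−E₁/kT) / Z = 0.0867747/1.08677 = 0.07985.

0.07985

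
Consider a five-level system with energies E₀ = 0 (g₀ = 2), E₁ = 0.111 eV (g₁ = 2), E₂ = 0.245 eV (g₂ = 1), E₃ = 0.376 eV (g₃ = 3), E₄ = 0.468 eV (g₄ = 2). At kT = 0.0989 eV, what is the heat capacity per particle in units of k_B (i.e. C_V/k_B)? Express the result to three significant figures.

Eᵢ/kT = 0, 1.1223, 2.4772, 3.8018, 4.7321.
Z = Σ gᵢe^(−Eᵢ/kT) = 2·e^(−0) + 2·e^(−1.1223) + 1·e^(−2.4772) + 3·e^(−3.8018) + 2·e^(−4.7321) = 2.0000 + 0.65106 + 0.083978 + 0.066992 + 0.017616 = 2.8196.
⟨E⟩ = 0.044785 eV, ⟨E²⟩ = 0.0093601 eV².
C_V/k_B = (⟨E²⟩ − ⟨E⟩²)/(kT)² = (0.0093601 − 0.0020057)/0.0097812 = 0.752.

0.752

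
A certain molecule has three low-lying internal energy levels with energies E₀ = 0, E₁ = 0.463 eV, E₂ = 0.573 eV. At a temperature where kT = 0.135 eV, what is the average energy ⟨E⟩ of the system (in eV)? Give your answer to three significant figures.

Eᵢ/kT = 0, 3.4296, 4.2444.
Z = Σ e^(−Eᵢ/kT) = e^(−0) + e^(−3.4296) + e^(−4.2444) = 1.0000 + 0.032400 + 0.014344 = 1.0467.
⟨E⟩ = Σ Eᵢ e^(−Eᵢ/kT) / Z = (0·1.0000 + 0.463·0.032400 + 0.573·0.014344) / 1.0467 = 0.0222 eV.

0.0222 eV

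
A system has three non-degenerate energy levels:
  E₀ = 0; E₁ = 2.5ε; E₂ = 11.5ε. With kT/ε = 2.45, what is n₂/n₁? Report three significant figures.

n₂/n₁ = exp[−(E₂−E₁)/kT] = exp(−(9.0ε)/(2.45ε)) = exp(-3.6735) = 0.0254.

0.0254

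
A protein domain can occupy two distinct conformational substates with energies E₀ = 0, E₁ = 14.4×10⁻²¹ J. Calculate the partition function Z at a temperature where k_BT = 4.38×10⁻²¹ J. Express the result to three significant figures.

Z = 1.04

Eᵢ/kT = 0, 3.2877.
Z = Σ e^(−Eᵢ/kT) = e^(−0) + e^(−3.2877) = 1.0000 + 0.037340 = 1.0373.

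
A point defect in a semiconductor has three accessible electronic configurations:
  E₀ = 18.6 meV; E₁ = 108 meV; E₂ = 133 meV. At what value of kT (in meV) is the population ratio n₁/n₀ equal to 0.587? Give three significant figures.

n₁/n₀ = exp[−(E₁−E₀)/kT] = 0.587.
⇒ (E₁−E₀)/kT = ln(1/0.587) = ln(1.7036) = 0.53274.
kT = 89.4 meV / 0.53274 = 168 meV.

168 meV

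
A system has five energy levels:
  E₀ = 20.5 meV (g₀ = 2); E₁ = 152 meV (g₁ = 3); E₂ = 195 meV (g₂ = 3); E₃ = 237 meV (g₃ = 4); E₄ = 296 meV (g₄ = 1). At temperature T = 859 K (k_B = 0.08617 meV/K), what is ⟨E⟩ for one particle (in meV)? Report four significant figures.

k_BT = 0.08617 × 859 K = 74.0200 meV.
Eᵢ/kT = 0.276952, 2.05350, 2.63442, 3.20184, 3.99892.
Z = Σ gᵢe^(−Eᵢ/kT) = 2·e^(−0.276952) + 3·e^(−2.05350) + 3·e^(−2.63442) + 4·e^(−3.20184) + 1·e^(−3.99892) = 1.51618 + 0.384855 + 0.215282 + 0.162749 + 0.0183354 = 2.29740.
⟨E⟩ = Σ Eᵢ gᵢe^(−Eᵢ/kT) / Z = (20.5·1.51618 + 152·0.384855 + 195·0.215282 + 237·0.162749 + 296·0.0183354) / 2.29740 = 76.42 meV.

76.42 meV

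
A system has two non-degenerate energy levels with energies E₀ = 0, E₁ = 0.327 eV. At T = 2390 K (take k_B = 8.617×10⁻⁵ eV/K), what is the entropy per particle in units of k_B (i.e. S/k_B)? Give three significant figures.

k_BT = 8.617×10⁻⁵ × 2390 K = 0.20595 eV.
Eᵢ/kT = 0, 1.5878.
Z = Σ e^(−Eᵢ/kT) = e^(−0) + e^(−1.5878) = 1.0000 + 0.20437 = 1.2044.
⟨E⟩ = Σ EᵢPᵢ = 0.055487 eV.
S/k_B = ln Z + ⟨E⟩/kT = ln(1.2044) + 0.055487/0.20595 = 0.18598 + 0.26942 = 0.455.

0.455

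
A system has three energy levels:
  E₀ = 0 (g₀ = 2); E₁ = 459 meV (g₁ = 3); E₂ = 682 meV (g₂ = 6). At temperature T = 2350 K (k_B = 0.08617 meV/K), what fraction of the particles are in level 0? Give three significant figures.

0.794

k_BT = 0.08617 × 2350 K = 202.50 meV.
Eᵢ/kT = 0, 2.2667, 3.3679.
Z = Σ gᵢe^(−Eᵢ/kT) = 2·e^(−0) + 3·e^(−2.2667) + 6·e^(−3.3679) = 2.0000 + 0.31096 + 0.20677 = 2.5177.
P₀ = g₀ e^(−E₀/kT) / Z = 2.0000/2.5177 = 0.794.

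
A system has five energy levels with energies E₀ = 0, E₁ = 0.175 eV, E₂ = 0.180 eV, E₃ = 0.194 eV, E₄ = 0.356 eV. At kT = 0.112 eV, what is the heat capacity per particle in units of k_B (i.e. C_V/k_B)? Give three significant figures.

Eᵢ/kT = 0, 1.5625, 1.6071, 1.7321, 3.1786.
Z = Σ e^(−Eᵢ/kT) = e^(−0) + e^(−1.5625) + e^(−1.6071) + e^(−1.7321) + e^(−3.1786) = 1.0000 + 0.20961 + 0.20047 + 0.17691 + 0.041644 = 1.6286.
⟨E⟩ = 0.074857 eV, ⟨E²⟩ = 0.015259 eV².
C_V/k_B = (⟨E²⟩ − ⟨E⟩²)/(kT)² = (0.015259 − 0.0056036)/0.012544 = 0.770.

0.770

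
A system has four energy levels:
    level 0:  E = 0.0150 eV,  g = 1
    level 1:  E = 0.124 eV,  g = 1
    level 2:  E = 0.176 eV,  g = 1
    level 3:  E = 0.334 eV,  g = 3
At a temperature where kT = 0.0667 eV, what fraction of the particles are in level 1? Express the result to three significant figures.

0.149

Eᵢ/kT = 0.22489, 1.8591, 2.6387, 5.0075.
Z = Σ gᵢe^(−Eᵢ/kT) = 1·e^(−0.22489) + 1·e^(−1.8591) + 1·e^(−2.6387) + 3·e^(−5.0075) = 0.79860 + 0.15581 + 0.071454 + 0.020063 = 1.0459.
P₁ = g₁ e^(−E₁/kT) / Z = 0.15581/1.0459 = 0.149.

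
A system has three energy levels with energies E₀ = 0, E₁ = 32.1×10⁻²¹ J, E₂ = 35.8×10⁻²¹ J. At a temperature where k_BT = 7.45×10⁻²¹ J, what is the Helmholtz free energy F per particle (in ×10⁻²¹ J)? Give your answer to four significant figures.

Eᵢ/kT = 0, 4.30872, 4.80537.
Z = Σ e^(−Eᵢ/kT) = e^(−0) + e^(−4.30872) + e^(−4.80537) = 1.00000 + 0.0134508 + 0.00818567 = 1.02164.
F = −kT ln Z = −7.45 × ln(1.02164) = −7.45 × 0.0214092 = -0.1595 ×10⁻²¹ J.

-0.1595 ×10⁻²¹ J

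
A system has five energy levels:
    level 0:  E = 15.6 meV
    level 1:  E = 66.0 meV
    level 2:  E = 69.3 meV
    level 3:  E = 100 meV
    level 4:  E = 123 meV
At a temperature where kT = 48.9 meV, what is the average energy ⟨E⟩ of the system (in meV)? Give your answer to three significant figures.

47.4 meV

Eᵢ/kT = 0.31902, 1.3497, 1.4172, 2.0450, 2.5153.
Z = Σ e^(−Eᵢ/kT) = e^(−0.31902) + e^(−1.3497) + e^(−1.4172) + e^(−2.0450) + e^(−2.5153) = 0.72686 + 0.25932 + 0.24239 + 0.12938 + 0.080839 = 1.4388.
⟨E⟩ = Σ Eᵢ e^(−Eᵢ/kT) / Z = (15.6·0.72686 + 66.0·0.25932 + 69.3·0.24239 + 100·0.12938 + 123·0.080839) / 1.4388 = 47.4 meV.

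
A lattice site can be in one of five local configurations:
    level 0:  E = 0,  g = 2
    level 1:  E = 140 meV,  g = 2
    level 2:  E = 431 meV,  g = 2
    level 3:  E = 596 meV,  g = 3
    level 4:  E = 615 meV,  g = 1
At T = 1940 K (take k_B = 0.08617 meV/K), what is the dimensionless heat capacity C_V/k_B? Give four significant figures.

k_BT = 0.08617 × 1940 K = 167.170 meV.
Eᵢ/kT = 0, 0.837471, 2.57821, 3.56523, 3.67889.
Z = Σ gᵢe^(−Eᵢ/kT) = 2·e^(−0) + 2·e^(−0.837471) + 2·e^(−2.57821) + 3·e^(−3.56523) + 1·e^(−3.67889) = 2.00000 + 0.865607 + 0.151820 + 0.0848714 + 0.0252510 = 3.12755.
⟨E⟩ = 80.8083 meV, ⟨E²⟩ = 27135.1 meV².
C_V/k_B = (⟨E²⟩ − ⟨E⟩²)/(kT)² = (27135.1 − 6529.98)/27945.8 = 0.7373.

0.7373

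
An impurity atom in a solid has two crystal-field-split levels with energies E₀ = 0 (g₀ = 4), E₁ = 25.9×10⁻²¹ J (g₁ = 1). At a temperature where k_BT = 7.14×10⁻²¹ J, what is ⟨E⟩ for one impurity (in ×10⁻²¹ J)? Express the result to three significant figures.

Eᵢ/kT = 0, 3.6275.
Z = Σ gᵢe^(−Eᵢ/kT) = 4·e^(−0) + 1·e^(−3.6275) = 4.0000 + 0.026583 = 4.0266.
⟨E⟩ = Σ Eᵢ gᵢe^(−Eᵢ/kT) / Z = (0·4.0000 + 25.9·0.026583) / 4.0266 = 0.171 ×10⁻²¹ J.

0.171 ×10⁻²¹ J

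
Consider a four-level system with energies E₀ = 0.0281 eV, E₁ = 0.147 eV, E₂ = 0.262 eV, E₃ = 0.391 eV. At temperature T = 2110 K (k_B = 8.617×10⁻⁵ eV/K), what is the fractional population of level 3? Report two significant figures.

k_BT = 8.617×10⁻⁵ × 2110 K = 0.1818 eV.
Eᵢ/kT = 0.1546, 0.8086, 1.441, 2.151.
Z = Σ e^(−Eᵢ/kT) = e^(−0.1546) + e^(−0.8086) + e^(−1.441) + e^(−2.151) = 0.8568 + 0.4455 + 0.2367 + 0.1164 = 1.655.
P₃ = e^(−E₃/kT) / Z = 0.1164/1.655 = 0.070.

0.070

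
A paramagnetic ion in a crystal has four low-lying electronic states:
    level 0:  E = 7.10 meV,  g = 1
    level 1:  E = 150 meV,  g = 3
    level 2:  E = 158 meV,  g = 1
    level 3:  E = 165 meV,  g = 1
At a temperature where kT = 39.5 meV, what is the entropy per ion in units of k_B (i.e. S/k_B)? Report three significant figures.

Eᵢ/kT = 0.17975, 3.7975, 4.0000, 4.1772.
Z = Σ gᵢe^(−Eᵢ/kT) = 1·e^(−0.17975) + 3·e^(−3.7975) + 1·e^(−4.0000) + 1·e^(−4.1772) = 0.83548 + 0.067280 + 0.018316 + 0.015341 = 0.93642.
⟨E⟩ = Σ EᵢPᵢ = 22.905 meV.
S/k_B = ln Z + ⟨E⟩/kT = ln(0.93642) + 22.905/39.5 = -0.065691 + 0.57987 = 0.514.

0.514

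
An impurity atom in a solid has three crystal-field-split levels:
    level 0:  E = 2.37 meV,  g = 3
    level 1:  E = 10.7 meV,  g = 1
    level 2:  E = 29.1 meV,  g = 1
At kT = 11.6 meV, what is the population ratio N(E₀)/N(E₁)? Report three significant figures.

6.15

n₀/n₁ = (g₀/g₁) exp[−(E₀−E₁)/kT] = (3/1) × exp(−(-8.33 meV)/(11.6 meV)) = (3/1) × exp(0.71810) = 6.15.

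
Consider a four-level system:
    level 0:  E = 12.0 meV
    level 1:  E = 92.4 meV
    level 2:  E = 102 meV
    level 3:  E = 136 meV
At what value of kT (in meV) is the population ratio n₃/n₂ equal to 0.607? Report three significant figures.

68.1 meV

n₃/n₂ = exp[−(E₃−E₂)/kT] = 0.607.
⇒ (E₃−E₂)/kT = ln(1/0.607) = ln(1.6474) = 0.49920.
kT = 34 meV / 0.49920 = 68.1 meV.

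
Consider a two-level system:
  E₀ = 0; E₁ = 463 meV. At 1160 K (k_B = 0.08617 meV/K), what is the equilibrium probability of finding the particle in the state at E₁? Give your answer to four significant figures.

0.009642

k_BT = 0.08617 × 1160 K = 99.9572 meV.
Eᵢ/kT = 0, 4.63198.
Z = Σ e^(−Eᵢ/kT) = e^(−0) + e^(−4.63198) = 1.00000 + 0.00973546 = 1.00974.
P₁ = e^(−E₁/kT) / Z = 0.00973546/1.00974 = 0.009642.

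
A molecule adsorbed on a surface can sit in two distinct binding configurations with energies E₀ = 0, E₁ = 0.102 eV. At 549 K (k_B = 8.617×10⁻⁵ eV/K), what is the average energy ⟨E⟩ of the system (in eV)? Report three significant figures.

k_BT = 8.617×10⁻⁵ × 549 K = 0.047307 eV.
Eᵢ/kT = 0, 2.1561.
Z = Σ e^(−Eᵢ/kT) = e^(−0) + e^(−2.1561) = 1.0000 + 0.11578 = 1.1158.
⟨E⟩ = Σ Eᵢ e^(−Eᵢ/kT) / Z = (0·1.0000 + 0.102·0.11578) / 1.1158 = 0.0106 eV.

0.0106 eV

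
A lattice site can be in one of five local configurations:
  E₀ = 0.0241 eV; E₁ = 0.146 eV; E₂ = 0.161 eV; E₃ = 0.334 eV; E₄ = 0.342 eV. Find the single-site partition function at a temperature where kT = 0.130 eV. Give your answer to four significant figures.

Z = 1.595

Eᵢ/kT = 0.185385, 1.12308, 1.23846, 2.56923, 2.63077.
Z = Σ e^(−Eᵢ/kT) = e^(−0.185385) + e^(−1.12308) + e^(−1.23846) + e^(−2.56923) + e^(−2.63077) = 0.830784 + 0.325276 + 0.289830 + 0.0765945 + 0.0720230 = 1.59451.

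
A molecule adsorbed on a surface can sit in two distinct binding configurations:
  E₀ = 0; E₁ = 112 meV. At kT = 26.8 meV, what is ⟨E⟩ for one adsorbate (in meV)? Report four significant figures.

Eᵢ/kT = 0, 4.17910.
Z = Σ e^(−Eᵢ/kT) = e^(−0) + e^(−4.17910) = 1.00000 + 0.0153123 = 1.01531.
⟨E⟩ = Σ Eᵢ e^(−Eᵢ/kT) / Z = (0·1.00000 + 112·0.0153123) / 1.01531 = 1.689 meV.

1.689 meV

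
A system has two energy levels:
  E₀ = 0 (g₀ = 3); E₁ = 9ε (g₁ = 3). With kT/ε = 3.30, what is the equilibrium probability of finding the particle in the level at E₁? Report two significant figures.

Eᵢ/kT = 0, 2.727.
Z = Σ gᵢe^(−Eᵢ/kT) = 3·e^(−0) + 3·e^(−2.727) = 3.000 + 0.1962 = 3.196.
P₁ = g₁ e^(−E₁/kT) / Z = 0.1962/3.196 = 0.061.

0.061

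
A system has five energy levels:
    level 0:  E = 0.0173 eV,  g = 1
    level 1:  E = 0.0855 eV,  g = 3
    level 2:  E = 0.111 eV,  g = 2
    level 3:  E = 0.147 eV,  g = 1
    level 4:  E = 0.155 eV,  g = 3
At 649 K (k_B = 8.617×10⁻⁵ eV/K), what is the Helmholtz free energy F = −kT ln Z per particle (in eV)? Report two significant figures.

-0.036 eV

k_BT = 8.617×10⁻⁵ × 649 K = 0.05592 eV.
Eᵢ/kT = 0.3094, 1.529, 1.985, 2.629, 2.772.
Z = Σ gᵢe^(−Eᵢ/kT) = 1·e^(−0.3094) + 3·e^(−1.529) + 2·e^(−1.985) + 1·e^(−2.629) + 3·e^(−2.772) = 0.7339 + 0.6503 + 0.2748 + 0.07215 + 0.1876 = 1.919.
F = −kT ln Z = −0.05592 × ln(1.919) = −0.05592 × 0.6518 = -0.036 eV.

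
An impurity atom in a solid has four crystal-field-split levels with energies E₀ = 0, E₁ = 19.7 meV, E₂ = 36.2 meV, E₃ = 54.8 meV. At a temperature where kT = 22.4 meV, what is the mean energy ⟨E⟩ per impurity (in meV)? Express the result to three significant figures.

11.8 meV

Eᵢ/kT = 0, 0.87946, 1.6161, 2.4464.
Z = Σ e^(−Eᵢ/kT) = e^(−0) + e^(−0.87946) + e^(−1.6161) + e^(−2.4464) = 1.0000 + 0.41501 + 0.19867 + 0.086605 = 1.7003.
⟨E⟩ = Σ Eᵢ e^(−Eᵢ/kT) / Z = (0·1.0000 + 19.7·0.41501 + 36.2·0.19867 + 54.8·0.086605) / 1.7003 = 11.8 meV.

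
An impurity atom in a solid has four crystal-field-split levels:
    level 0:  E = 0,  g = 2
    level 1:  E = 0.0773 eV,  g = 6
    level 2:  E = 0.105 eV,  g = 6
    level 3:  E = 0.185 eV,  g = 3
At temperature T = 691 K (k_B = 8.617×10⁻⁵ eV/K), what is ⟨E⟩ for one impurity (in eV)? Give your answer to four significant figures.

0.05404 eV

k_BT = 8.617×10⁻⁵ × 691 K = 0.0595435 eV.
Eᵢ/kT = 0, 1.29821, 1.76342, 3.10697.
Z = Σ gᵢe^(−Eᵢ/kT) = 2·e^(−0) + 6·e^(−1.29821) + 6·e^(−1.76342) + 3·e^(−3.10697) = 2.00000 + 1.63812 + 1.02874 + 0.134209 = 4.80107.
⟨E⟩ = Σ Eᵢ gᵢe^(−Eᵢ/kT) / Z = (0·2.00000 + 0.0773·1.63812 + 0.105·1.02874 + 0.185·0.134209) / 4.80107 = 0.05404 eV.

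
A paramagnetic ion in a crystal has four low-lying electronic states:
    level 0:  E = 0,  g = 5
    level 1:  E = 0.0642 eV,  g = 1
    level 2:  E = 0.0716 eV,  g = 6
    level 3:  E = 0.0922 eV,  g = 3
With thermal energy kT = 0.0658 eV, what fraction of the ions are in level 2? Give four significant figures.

Eᵢ/kT = 0, 0.975684, 1.08815, 1.40122.
Z = Σ gᵢe^(−Eᵢ/kT) = 5·e^(−0) + 1·e^(−0.975684) + 6·e^(−1.08815) + 3·e^(−1.40122) = 5.00000 + 0.376934 + 2.02103 + 0.738889 = 8.13685.
P₂ = g₂ e^(−E₂/kT) / Z = 2.02103/8.13685 = 0.2484.

0.2484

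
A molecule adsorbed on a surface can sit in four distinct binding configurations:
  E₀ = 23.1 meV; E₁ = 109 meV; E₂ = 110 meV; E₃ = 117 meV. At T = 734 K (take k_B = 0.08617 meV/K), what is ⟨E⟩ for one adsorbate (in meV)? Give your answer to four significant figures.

60.73 meV

k_BT = 0.08617 × 734 K = 63.2488 meV.
Eᵢ/kT = 0.365224, 1.72335, 1.73916, 1.84984.
Z = Σ e^(−Eᵢ/kT) = e^(−0.365224) + e^(−1.72335) + e^(−1.73916) + e^(−1.84984) = 0.694041 + 0.178467 + 0.175668 + 0.157262 = 1.20544.
⟨E⟩ = Σ Eᵢ e^(−Eᵢ/kT) / Z = (23.1·0.694041 + 109·0.178467 + 110·0.175668 + 117·0.157262) / 1.20544 = 60.73 meV.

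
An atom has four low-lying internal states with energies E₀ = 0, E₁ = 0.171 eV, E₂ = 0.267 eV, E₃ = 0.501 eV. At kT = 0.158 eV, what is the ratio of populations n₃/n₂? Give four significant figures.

0.2274

n₃/n₂ = exp[−(E₃−E₂)/kT] = exp(−(0.234 eV)/(0.158 eV)) = exp(-1.48101) = 0.2274.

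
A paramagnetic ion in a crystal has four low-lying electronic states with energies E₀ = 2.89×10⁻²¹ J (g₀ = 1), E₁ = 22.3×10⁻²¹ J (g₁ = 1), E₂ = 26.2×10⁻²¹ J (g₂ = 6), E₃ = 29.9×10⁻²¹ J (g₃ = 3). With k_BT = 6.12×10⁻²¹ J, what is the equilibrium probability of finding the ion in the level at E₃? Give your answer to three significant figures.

0.0300

Eᵢ/kT = 0.47222, 3.6438, 4.2810, 4.8856.
Z = Σ gᵢe^(−Eᵢ/kT) = 1·e^(−0.47222) + 1·e^(−3.6438) + 6·e^(−4.2810) + 3·e^(−4.8856) = 0.62362 + 0.026153 + 0.082973 + 0.022664 = 0.75541.
P₃ = g₃ e^(−E₃/kT) / Z = 0.022664/0.75541 = 0.0300.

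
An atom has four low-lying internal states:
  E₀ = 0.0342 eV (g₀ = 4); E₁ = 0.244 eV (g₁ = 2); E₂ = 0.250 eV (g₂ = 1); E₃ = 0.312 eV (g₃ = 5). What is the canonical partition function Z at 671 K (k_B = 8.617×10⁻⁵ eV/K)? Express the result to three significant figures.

k_BT = 8.617×10⁻⁵ × 671 K = 0.057820 eV.
Eᵢ/kT = 0.59149, 4.2200, 4.3238, 5.3961.
Z = Σ gᵢe^(−Eᵢ/kT) = 4·e^(−0.59149) + 2·e^(−4.2200) + 1·e^(−4.3238) + 5·e^(−5.3961) = 2.2140 + 0.029397 + 0.013249 + 0.022671 = 2.2793.

Z = 2.28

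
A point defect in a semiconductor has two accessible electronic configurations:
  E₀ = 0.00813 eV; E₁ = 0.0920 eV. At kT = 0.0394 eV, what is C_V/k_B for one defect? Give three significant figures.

Eᵢ/kT = 0.20635, 2.3350.
Z = Σ e^(−Eᵢ/kT) = e^(−0.20635) + e^(−2.3350) = 0.81355 + 0.096810 = 0.91036.
⟨E⟩ = 0.017049 eV, ⟨E²⟩ = 0.00095915 eV².
C_V/k_B = (⟨E²⟩ − ⟨E⟩²)/(kT)² = (0.00095915 − 0.00029067)/0.0015524 = 0.431.

0.431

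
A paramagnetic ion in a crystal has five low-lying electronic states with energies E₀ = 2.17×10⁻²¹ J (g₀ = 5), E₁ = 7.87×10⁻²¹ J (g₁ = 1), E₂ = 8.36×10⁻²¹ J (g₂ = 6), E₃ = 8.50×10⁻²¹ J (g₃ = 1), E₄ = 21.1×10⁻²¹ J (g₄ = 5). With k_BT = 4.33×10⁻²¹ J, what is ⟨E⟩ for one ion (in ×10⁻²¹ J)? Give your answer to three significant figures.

4.04 ×10⁻²¹ J

Eᵢ/kT = 0.50115, 1.8176, 1.9307, 1.9630, 4.8730.
Z = Σ gᵢe^(−Eᵢ/kT) = 5·e^(−0.50115) + 1·e^(−1.8176) + 6·e^(−1.9307) + 1·e^(−1.9630) + 5·e^(−4.8730) = 3.0292 + 0.16242 + 0.87028 + 0.14044 + 0.038252 = 4.2406.
⟨E⟩ = Σ Eᵢ gᵢe^(−Eᵢ/kT) / Z = (2.17·3.0292 + 7.87·0.16242 + 8.36·0.87028 + 8.50·0.14044 + 21.1·0.038252) / 4.2406 = 4.04 ×10⁻²¹ J.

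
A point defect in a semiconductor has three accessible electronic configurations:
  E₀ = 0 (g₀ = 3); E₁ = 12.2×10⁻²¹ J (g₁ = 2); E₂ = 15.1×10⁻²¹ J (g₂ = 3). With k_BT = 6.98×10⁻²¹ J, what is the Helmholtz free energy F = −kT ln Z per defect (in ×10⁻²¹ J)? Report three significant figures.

-9.12 ×10⁻²¹ J

Eᵢ/kT = 0, 1.7479, 2.1633.
Z = Σ gᵢe^(−Eᵢ/kT) = 3·e^(−0) + 2·e^(−1.7479) + 3·e^(−2.1633) = 3.0000 + 0.34828 + 0.34484 = 3.6931.
F = −kT ln Z = −6.98 × ln(3.6931) = −6.98 × 1.3065 = -9.12 ×10⁻²¹ J.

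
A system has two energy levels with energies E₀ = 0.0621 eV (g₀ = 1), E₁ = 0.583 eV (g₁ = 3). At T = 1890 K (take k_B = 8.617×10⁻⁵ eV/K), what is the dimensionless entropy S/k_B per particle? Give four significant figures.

k_BT = 8.617×10⁻⁵ × 1890 K = 0.162861 eV.
Eᵢ/kT = 0.381307, 3.57974.
Z = Σ gᵢe^(−Eᵢ/kT) = 1·e^(−0.381307) + 3·e^(−3.57974) = 0.682968 + 0.0836488 = 0.766617.
⟨E⟩ = Σ EᵢPᵢ = 0.118938 eV.
S/k_B = ln Z + ⟨E⟩/kT = ln(0.766617) + 0.118938/0.162861 = -0.265768 + 0.730304 = 0.4645.

0.4645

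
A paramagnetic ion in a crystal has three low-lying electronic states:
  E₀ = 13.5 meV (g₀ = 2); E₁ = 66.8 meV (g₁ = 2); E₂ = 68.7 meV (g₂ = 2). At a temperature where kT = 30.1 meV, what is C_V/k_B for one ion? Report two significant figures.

Eᵢ/kT = 0.4485, 2.219, 2.282.
Z = Σ gᵢe^(−Eᵢ/kT) = 2·e^(−0.4485) + 2·e^(−2.219) + 2·e^(−2.282) = 1.277 + 0.2174 + 0.2042 = 1.699.
⟨E⟩ = 26.95 meV, ⟨E²⟩ = 1275 meV².
C_V/k_B = (⟨E²⟩ − ⟨E⟩²)/(kT)² = (1275 − 726.3)/906.0 = 0.61.

0.61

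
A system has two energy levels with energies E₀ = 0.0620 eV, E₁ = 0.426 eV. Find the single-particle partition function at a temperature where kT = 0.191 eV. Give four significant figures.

Eᵢ/kT = 0.324607, 2.23037.
Z = Σ e^(−Eᵢ/kT) = e^(−0.324607) + e^(−2.23037) = 0.722811 + 0.107489 = 0.830300.

Z = 0.8303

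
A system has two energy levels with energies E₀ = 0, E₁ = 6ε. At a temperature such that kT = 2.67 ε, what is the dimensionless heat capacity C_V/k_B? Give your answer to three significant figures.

Eᵢ/kT = 0, 2.2472.
Z = Σ e^(−Eᵢ/kT) = e^(−0) + e^(−2.2472) = 1.0000 + 0.10569 = 1.1057.
⟨E⟩ = 0.57352 ε, ⟨E²⟩ = 3.4411 ε².
C_V/k_B = (⟨E²⟩ − ⟨E⟩²)/(kT)² = (3.4411 − 0.32893)/7.1289 = 0.437.

0.437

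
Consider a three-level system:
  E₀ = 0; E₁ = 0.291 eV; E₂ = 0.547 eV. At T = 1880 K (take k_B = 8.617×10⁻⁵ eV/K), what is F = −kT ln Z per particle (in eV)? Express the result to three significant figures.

-0.0295 eV

k_BT = 8.617×10⁻⁵ × 1880 K = 0.16200 eV.
Eᵢ/kT = 0, 1.7963, 3.3765.
Z = Σ e^(−Eᵢ/kT) = e^(−0) + e^(−1.7963) + e^(−3.3765) = 1.0000 + 0.16591 + 0.034167 = 1.2001.
F = −kT ln Z = −0.16200 × ln(1.2001) = −0.16200 × 0.18240 = -0.0295 eV.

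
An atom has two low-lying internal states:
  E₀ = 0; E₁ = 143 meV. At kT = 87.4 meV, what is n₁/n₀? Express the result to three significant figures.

0.195

n₁/n₀ = exp[−(E₁−E₀)/kT] = exp(−(143 meV)/(87.4 meV)) = exp(-1.6362) = 0.195.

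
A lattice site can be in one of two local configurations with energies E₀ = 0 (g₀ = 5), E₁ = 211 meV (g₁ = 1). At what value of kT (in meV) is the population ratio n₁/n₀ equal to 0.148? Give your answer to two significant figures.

700 meV

n₁/n₀ = (g₁/g₀) exp[−(E₁−E₀)/kT] = 0.148.
⇒ (E₁−E₀)/kT = ln((1/5)/0.148) = ln(1.351) = 0.3008.
kT = 211 meV / 0.3008 = 700 meV.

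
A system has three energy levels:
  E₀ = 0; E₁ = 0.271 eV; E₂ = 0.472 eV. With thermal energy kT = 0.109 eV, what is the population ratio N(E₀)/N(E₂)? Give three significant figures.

n₀/n₂ = exp[−(E₀−E₂)/kT] = exp(−(-0.472 eV)/(0.109 eV)) = exp(4.3303) = 76.0.

76.0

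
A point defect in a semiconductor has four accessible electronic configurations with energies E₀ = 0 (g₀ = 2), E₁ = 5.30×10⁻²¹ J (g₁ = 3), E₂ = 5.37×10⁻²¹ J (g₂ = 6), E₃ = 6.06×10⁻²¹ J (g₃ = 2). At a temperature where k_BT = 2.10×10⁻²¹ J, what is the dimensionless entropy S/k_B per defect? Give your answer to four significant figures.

Eᵢ/kT = 0, 2.52381, 2.55714, 2.88571.
Z = Σ gᵢe^(−Eᵢ/kT) = 2·e^(−0) + 3·e^(−2.52381) + 6·e^(−2.55714) + 2·e^(−2.88571) = 2.00000 + 0.240461 + 0.465157 + 0.111630 = 2.81725.
⟨E⟩ = Σ EᵢPᵢ = 1.57913 ×10⁻²¹ J.
S/k_B = ln Z + ⟨E⟩/kT = ln(2.81725) + 1.57913/2.10 = 1.03576 + 0.751967 = 1.788.

1.788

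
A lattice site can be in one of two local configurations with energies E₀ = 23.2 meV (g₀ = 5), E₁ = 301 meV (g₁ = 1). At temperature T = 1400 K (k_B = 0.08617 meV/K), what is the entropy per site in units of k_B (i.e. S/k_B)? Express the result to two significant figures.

k_BT = 0.08617 × 1400 K = 120.6 meV.
Eᵢ/kT = 0.1924, 2.496.
Z = Σ gᵢe^(−Eᵢ/kT) = 5·e^(−0.1924) + 1·e^(−2.496) = 4.125 + 0.08241 = 4.207.
⟨E⟩ = Σ EᵢPᵢ = 28.64 meV.
S/k_B = ln Z + ⟨E⟩/kT = ln(4.207) + 28.64/120.6 = 1.437 + 0.2375 = 1.7.

1.7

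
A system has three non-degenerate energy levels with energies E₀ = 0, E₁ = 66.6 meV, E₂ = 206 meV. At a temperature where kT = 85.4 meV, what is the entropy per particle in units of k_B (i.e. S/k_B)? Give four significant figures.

0.8076

Eᵢ/kT = 0, 0.779859, 2.41218.
Z = Σ e^(−Eᵢ/kT) = e^(−0) + e^(−0.779859) + e^(−2.41218) = 1.00000 + 0.458471 + 0.0896197 = 1.54809.
⟨E⟩ = Σ EᵢPᵢ = 31.6492 meV.
S/k_B = ln Z + ⟨E⟩/kT = ln(1.54809) + 31.6492/85.4 = 0.437022 + 0.370600 = 0.8076.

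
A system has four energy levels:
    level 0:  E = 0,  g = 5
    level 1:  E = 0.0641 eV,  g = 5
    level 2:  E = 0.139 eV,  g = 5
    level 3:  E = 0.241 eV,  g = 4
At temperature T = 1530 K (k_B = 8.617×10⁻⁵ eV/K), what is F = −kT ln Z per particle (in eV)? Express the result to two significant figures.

k_BT = 8.617×10⁻⁵ × 1530 K = 0.1318 eV.
Eᵢ/kT = 0, 0.4863, 1.055, 1.829.
Z = Σ gᵢe^(−Eᵢ/kT) = 5·e^(−0) + 5·e^(−0.4863) + 5·e^(−1.055) + 4·e^(−1.829) = 5.000 + 3.074 + 1.741 + 0.6423 = 10.46.
F = −kT ln Z = −0.1318 × ln(10.46) = −0.1318 × 2.348 = -0.31 eV.

-0.31 eV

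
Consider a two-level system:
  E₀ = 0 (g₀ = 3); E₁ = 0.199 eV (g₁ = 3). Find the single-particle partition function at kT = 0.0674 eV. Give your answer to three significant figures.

Z = 3.16

Eᵢ/kT = 0, 2.9525.
Z = Σ gᵢe^(−Eᵢ/kT) = 3·e^(−0) + 3·e^(−2.9525) = 3.0000 + 0.15663 = 3.1566.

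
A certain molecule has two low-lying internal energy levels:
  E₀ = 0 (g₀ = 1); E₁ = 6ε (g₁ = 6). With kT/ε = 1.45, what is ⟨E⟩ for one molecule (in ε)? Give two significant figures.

0.52 ε

Eᵢ/kT = 0, 4.138.
Z = Σ gᵢe^(−Eᵢ/kT) = 1·e^(−0) + 6·e^(−4.138) = 1.000 + 0.09573 = 1.096.
⟨E⟩ = Σ Eᵢ gᵢe^(−Eᵢ/kT) / Z = (0·1.000 + 6·0.09573) / 1.096 = 0.52 ε.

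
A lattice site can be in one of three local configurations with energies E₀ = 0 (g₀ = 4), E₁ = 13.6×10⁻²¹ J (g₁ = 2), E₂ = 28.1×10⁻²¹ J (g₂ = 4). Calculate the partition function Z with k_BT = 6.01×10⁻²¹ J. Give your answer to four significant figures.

Z = 4.245

Eᵢ/kT = 0, 2.26290, 4.67554.
Z = Σ gᵢe^(−Eᵢ/kT) = 4·e^(−0) + 2·e^(−2.26290) + 4·e^(−4.67554) = 4.00000 + 0.208097 + 0.0372820 = 4.24538.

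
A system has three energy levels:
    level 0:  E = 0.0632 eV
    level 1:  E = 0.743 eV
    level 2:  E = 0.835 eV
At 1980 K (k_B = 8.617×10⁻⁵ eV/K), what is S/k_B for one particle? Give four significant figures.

k_BT = 8.617×10⁻⁵ × 1980 K = 0.170617 eV.
Eᵢ/kT = 0.370420, 4.35478, 4.89400.
Z = Σ e^(−Eᵢ/kT) = e^(−0.370420) + e^(−4.35478) + e^(−4.89400) = 0.690444 + 0.0128453 + 0.00749140 = 0.710781.
⟨E⟩ = Σ EᵢPᵢ = 0.0836199 eV.
S/k_B = ln Z + ⟨E⟩/kT = ln(0.710781) + 0.0836199/0.170617 = -0.341391 + 0.490103 = 0.1487.

0.1487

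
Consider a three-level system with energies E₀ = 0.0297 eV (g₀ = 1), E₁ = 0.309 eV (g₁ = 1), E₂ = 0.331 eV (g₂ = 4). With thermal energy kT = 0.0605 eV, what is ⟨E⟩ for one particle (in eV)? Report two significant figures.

0.040 eV

Eᵢ/kT = 0.4909, 5.107, 5.471.
Z = Σ gᵢe^(−Eᵢ/kT) = 1·e^(−0.4909) + 1·e^(−5.107) + 4·e^(−5.471) = 0.6121 + 0.006054 + 0.01683 = 0.6350.
⟨E⟩ = Σ Eᵢ gᵢe^(−Eᵢ/kT) / Z = (0.0297·0.6121 + 0.309·0.006054 + 0.331·0.01683) / 0.6350 = 0.040 eV.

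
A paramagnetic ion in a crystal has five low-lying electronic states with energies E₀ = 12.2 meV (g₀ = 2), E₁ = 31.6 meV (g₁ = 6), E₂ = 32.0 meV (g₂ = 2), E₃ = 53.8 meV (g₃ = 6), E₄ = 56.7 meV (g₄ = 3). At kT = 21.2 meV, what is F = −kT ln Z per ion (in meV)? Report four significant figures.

-27.15 meV

Eᵢ/kT = 0.575472, 1.49057, 1.50943, 2.53774, 2.67453.
Z = Σ gᵢe^(−Eᵢ/kT) = 2·e^(−0.575472) + 6·e^(−1.49057) + 2·e^(−1.50943) + 6·e^(−2.53774) + 3·e^(−2.67453) = 1.12488 + 1.35147 + 0.442072 + 0.474269 + 0.206818 = 3.59951.
F = −kT ln Z = −21.2 × ln(3.59951) = −21.2 × 1.28080 = -27.15 meV.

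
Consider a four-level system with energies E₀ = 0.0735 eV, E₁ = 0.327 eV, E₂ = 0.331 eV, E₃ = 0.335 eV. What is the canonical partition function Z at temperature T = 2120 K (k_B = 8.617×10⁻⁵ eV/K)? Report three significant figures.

Z = 1.16

k_BT = 8.617×10⁻⁵ × 2120 K = 0.18268 eV.
Eᵢ/kT = 0.40234, 1.7900, 1.8119, 1.8338.
Z = Σ e^(−Eᵢ/kT) = e^(−0.40234) + e^(−1.7900) + e^(−1.8119) + e^(−1.8338) = 0.66875 + 0.16696 + 0.16334 + 0.15981 = 1.1589.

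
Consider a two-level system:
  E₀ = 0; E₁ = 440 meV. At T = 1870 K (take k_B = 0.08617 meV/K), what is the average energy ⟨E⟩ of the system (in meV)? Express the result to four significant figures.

k_BT = 0.08617 × 1870 K = 161.138 meV.
Eᵢ/kT = 0, 2.73058.
Z = Σ e^(−Eᵢ/kT) = e^(−0) + e^(−2.73058) = 1.00000 + 0.0651815 = 1.06518.
⟨E⟩ = Σ Eᵢ e^(−Eᵢ/kT) / Z = (0·1.00000 + 440·0.0651815) / 1.06518 = 26.92 meV.

26.92 meV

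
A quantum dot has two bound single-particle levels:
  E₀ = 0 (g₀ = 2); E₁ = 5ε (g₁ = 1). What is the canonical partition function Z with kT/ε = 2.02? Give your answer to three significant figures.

Eᵢ/kT = 0, 2.4752.
Z = Σ gᵢe^(−Eᵢ/kT) = 2·e^(−0) + 1·e^(−2.4752) = 2.0000 + 0.084146 = 2.0841.

Z = 2.08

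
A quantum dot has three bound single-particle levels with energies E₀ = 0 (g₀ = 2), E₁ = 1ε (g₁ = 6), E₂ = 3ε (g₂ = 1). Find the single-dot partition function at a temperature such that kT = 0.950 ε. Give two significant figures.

Z = 4.1

Eᵢ/kT = 0, 1.053, 3.158.
Z = Σ gᵢe^(−Eᵢ/kT) = 2·e^(−0) + 6·e^(−1.053) + 1·e^(−3.158) = 2.000 + 2.093 + 0.04251 = 4.136.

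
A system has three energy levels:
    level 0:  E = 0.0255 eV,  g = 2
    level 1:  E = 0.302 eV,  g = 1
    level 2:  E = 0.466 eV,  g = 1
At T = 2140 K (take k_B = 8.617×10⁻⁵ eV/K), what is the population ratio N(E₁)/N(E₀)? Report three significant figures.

k_BT = 8.617×10⁻⁵ × 2140 K = 0.18440 eV.
n₁/n₀ = (g₁/g₀) exp[−(E₁−E₀)/kT] = (1/2) × exp(−(0.2765 eV)/(0.18440 eV)) = (1/2) × exp(-1.4995) = 0.112.

0.112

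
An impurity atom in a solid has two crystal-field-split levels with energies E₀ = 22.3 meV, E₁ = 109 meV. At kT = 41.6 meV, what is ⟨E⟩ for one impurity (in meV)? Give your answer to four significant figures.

Eᵢ/kT = 0.536058, 2.62019.
Z = Σ e^(−Eᵢ/kT) = e^(−0.536058) + e^(−2.62019) = 0.585050 + 0.0727890 = 0.657839.
⟨E⟩ = Σ Eᵢ e^(−Eᵢ/kT) / Z = (22.3·0.585050 + 109·0.0727890) / 0.657839 = 31.89 meV.

31.89 meV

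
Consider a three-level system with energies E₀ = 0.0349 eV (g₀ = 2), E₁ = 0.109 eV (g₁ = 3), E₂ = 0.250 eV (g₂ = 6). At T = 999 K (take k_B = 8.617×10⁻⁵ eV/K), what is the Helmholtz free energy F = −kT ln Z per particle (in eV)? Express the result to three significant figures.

k_BT = 8.617×10⁻⁵ × 999 K = 0.086084 eV.
Eᵢ/kT = 0.40542, 1.2662, 2.9041.
Z = Σ gᵢe^(−Eᵢ/kT) = 2·e^(−0.40542) + 3·e^(−1.2662) + 6·e^(−2.9041) = 1.3334 + 0.84570 + 0.32879 = 2.5079.
F = −kT ln Z = −0.086084 × ln(2.5079) = −0.086084 × 0.91945 = -0.0791 eV.

-0.0791 eV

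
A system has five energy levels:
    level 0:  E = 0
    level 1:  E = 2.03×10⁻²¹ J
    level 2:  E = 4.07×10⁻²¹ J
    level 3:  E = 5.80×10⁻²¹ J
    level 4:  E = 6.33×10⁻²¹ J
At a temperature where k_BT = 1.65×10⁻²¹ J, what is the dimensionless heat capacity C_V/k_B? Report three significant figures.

0.870

Eᵢ/kT = 0, 1.2303, 2.4667, 3.5152, 3.8364.
Z = Σ e^(−Eᵢ/kT) = e^(−0) + e^(−1.2303) + e^(−2.4667) + e^(−3.5152) + e^(−3.8364) = 1.0000 + 0.29220 + 0.084864 + 0.029742 + 0.021571 = 1.4284.
⟨E⟩ = 0.87343, ⟨E²⟩ = 3.1327.
C_V/k_B = (⟨E²⟩ − ⟨E⟩²)/(kT)² = (3.1327 − 0.76288)/2.7225 = 0.870.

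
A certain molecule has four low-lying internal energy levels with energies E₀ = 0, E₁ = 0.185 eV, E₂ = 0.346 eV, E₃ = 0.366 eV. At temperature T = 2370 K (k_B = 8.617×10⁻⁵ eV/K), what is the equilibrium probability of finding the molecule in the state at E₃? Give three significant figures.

0.0950

k_BT = 8.617×10⁻⁵ × 2370 K = 0.20422 eV.
Eᵢ/kT = 0, 0.90589, 1.6943, 1.7922.
Z = Σ e^(−Eᵢ/kT) = e^(−0) + e^(−0.90589) + e^(−1.6943) + e^(−1.7922) = 1.0000 + 0.40418 + 0.18373 + 0.16659 = 1.7545.
P₃ = e^(−E₃/kT) / Z = 0.16659/1.7545 = 0.0950.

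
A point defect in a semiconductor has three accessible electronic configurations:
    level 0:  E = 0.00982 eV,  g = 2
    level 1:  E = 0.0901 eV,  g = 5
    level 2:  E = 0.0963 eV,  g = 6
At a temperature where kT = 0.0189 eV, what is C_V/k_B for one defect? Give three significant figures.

Eᵢ/kT = 0.51958, 4.7672, 5.0952.
Z = Σ gᵢe^(−Eᵢ/kT) = 2·e^(−0.51958) + 5·e^(−4.7672) + 6·e^(−5.0952) = 1.1895 + 0.042521 + 0.036756 = 1.2688.
⟨E⟩ = 0.015015 eV, ⟨E²⟩ = 0.00063111 eV².
C_V/k_B = (⟨E²⟩ − ⟨E⟩²)/(kT)² = (0.00063111 − 0.00022545)/0.00035721 = 1.14.

1.14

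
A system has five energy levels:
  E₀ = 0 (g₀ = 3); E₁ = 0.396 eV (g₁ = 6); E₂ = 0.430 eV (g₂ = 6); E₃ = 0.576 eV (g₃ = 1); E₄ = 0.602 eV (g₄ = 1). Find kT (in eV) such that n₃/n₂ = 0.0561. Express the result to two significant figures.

0.13 eV

n₃/n₂ = (g₃/g₂) exp[−(E₃−E₂)/kT] = 0.0561.
⇒ (E₃−E₂)/kT = ln((1/6)/0.0561) = ln(2.971) = 1.089.
kT = 0.146 eV / 1.089 = 0.13 eV.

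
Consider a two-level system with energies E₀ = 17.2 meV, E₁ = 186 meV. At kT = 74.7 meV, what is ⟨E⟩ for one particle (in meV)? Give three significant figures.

Eᵢ/kT = 0.23025, 2.4900.
Z = Σ e^(−Eᵢ/kT) = e^(−0.23025) + e^(−2.4900) = 0.79433 + 0.082910 = 0.87724.
⟨E⟩ = Σ Eᵢ e^(−Eᵢ/kT) / Z = (17.2·0.79433 + 186·0.082910) / 0.87724 = 33.2 meV.

33.2 meV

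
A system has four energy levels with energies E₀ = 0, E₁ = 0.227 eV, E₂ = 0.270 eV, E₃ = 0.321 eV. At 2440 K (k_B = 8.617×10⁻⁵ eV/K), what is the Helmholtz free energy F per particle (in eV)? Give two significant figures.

-0.13 eV

k_BT = 8.617×10⁻⁵ × 2440 K = 0.2103 eV.
Eᵢ/kT = 0, 1.079, 1.284, 1.526.
Z = Σ e^(−Eᵢ/kT) = e^(−0) + e^(−1.079) + e^(−1.284) + e^(−1.526) = 1.000 + 0.3399 + 0.2769 + 0.2174 = 1.834.
F = −kT ln Z = −0.2103 × ln(1.834) = −0.2103 × 0.6065 = -0.13 eV.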